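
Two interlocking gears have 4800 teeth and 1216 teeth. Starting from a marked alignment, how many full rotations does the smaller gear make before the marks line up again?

75 rotations

All finish a whole number of cycles simultaneously at t = LCM of the periods.
4800 = 2^6 × 3 × 5^2
1216 = 2^6 × 19
LCM(4800, 1216) = 2^6 × 3 × 5^2 × 19 = 91200.
Rotations for period 1216: 91200 / 1216 = 75.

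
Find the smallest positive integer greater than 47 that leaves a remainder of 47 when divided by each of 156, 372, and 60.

24227

N − 47 must be a common multiple of 156, 372, and 60.
156 = 2^2 × 3 × 13
372 = 2^2 × 3 × 31
60 = 2^2 × 3 × 5
LCM(156, 372, 60) = 2^2 × 3 × 5 × 13 × 31 = 24180.
Smallest N > 47 is LCM + 47 = 24180 + 47 = 24227.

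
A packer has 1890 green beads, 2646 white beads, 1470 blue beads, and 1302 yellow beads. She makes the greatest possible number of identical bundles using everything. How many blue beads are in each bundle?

35

Number of bundles = gcd(1890, 2646, 1470, 1302).
1890 = 2 × 3^3 × 5 × 7
2646 = 2 × 3^3 × 7^2
1470 = 2 × 3 × 5 × 7^2
1302 = 2 × 3 × 7 × 31
gcd(1890, 2646, 1470, 1302) = 2 × 3 × 7 = 42.
blue beads per bundle = 1470 / 42 = 35.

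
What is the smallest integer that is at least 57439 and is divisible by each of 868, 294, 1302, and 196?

72912

The integer must be a common multiple of 868, 294, 1302, and 196, so a multiple of their LCM.
868 = 2^2 × 7 × 31
294 = 2 × 3 × 7^2
1302 = 2 × 3 × 7 × 31
196 = 2^2 × 7^2
LCM(868, 294, 1302, 196) = 2^2 × 3 × 7^2 × 31 = 18228.
Smallest multiple of 18228 that is ≥ 57439: ⌈57439/18228⌉ × 18228 = 4 × 18228 = 72912.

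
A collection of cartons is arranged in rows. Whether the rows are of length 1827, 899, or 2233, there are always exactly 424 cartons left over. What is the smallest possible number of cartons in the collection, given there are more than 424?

623431

N − 424 must be a common multiple of 1827, 899, and 2233.
1827 = 3^2 × 7 × 29
899 = 29 × 31
2233 = 7 × 11 × 29
LCM(1827, 899, 2233) = 3^2 × 7 × 11 × 29 × 31 = 623007.
Smallest N > 424 is LCM + 424 = 623007 + 424 = 623431.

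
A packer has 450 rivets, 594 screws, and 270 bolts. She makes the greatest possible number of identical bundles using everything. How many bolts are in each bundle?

15

Number of bundles = gcd(450, 594, 270).
450 = 2 × 3^2 × 5^2
594 = 2 × 3^3 × 11
270 = 2 × 3^3 × 5
gcd(450, 594, 270) = 2 × 3^2 = 18.
bolts per bundle = 270 / 18 = 15.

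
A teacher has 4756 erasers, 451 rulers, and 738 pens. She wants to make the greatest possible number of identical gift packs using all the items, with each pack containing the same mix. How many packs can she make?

41 packs

The pack count must divide each quantity, so the greatest is gcd(4756, 451, 738).
4756 = 2^2 × 29 × 41
451 = 11 × 41
738 = 2 × 3^2 × 41
gcd(4756, 451, 738) = 41.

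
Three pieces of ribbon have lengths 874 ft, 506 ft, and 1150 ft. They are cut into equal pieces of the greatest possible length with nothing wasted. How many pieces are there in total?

55

Piece length = gcd(874, 506, 1150).
874 = 2 × 19 × 23
506 = 2 × 11 × 23
1150 = 2 × 5^2 × 23
gcd(874, 506, 1150) = 2 × 23 = 46.
Total pieces = 874/46 + 506/46 + 1150/46 = 19 + 11 + 25 = 55.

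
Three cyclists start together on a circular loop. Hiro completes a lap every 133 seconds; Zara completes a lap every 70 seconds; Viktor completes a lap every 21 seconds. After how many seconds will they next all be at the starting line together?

The first simultaneous occurrence is after LCM of the individual periods.
133 = 7 × 19
70 = 2 × 5 × 7
21 = 3 × 7
LCM(133, 70, 21) = 2 × 3 × 5 × 7 × 19 = 3990.

3990 seconds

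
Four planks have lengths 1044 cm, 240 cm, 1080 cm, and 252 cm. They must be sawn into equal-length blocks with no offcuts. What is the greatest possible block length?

This is the greatest common divisor of 1044, 240, 1080, and 252.
1044 = 2^2 × 3^2 × 29
240 = 2^4 × 3 × 5
1080 = 2^3 × 3^3 × 5
252 = 2^2 × 3^2 × 7
gcd(1044, 240, 1080, 252) = 2^2 × 3 = 12.

12 cm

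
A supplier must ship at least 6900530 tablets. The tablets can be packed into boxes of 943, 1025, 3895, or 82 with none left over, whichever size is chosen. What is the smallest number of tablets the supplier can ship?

The number of tablets must be a common multiple of 943, 1025, 3895, and 82, so a multiple of their LCM.
943 = 23 × 41
1025 = 5^2 × 41
3895 = 5 × 19 × 41
82 = 2 × 41
LCM(943, 1025, 3895, 82) = 2 × 5^2 × 19 × 23 × 41 = 895850.
Smallest multiple of 895850 that is ≥ 6900530: ⌈6900530/895850⌉ × 895850 = 8 × 895850 = 7166800.

7166800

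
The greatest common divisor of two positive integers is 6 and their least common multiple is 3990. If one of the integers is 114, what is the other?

210

For two integers, gcd × lcm = product, so the other is (6 × 3990) / 114 = 23940 / 114 = 210.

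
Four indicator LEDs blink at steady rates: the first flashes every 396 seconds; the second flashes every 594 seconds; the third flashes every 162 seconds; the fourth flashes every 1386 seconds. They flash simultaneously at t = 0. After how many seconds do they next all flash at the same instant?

We need the least common multiple of the intervals.
396 = 2^2 × 3^2 × 11
594 = 2 × 3^3 × 11
162 = 2 × 3^4
1386 = 2 × 3^2 × 7 × 11
LCM(396, 594, 162, 1386) = 2^2 × 3^4 × 7 × 11 = 24948.

24948 seconds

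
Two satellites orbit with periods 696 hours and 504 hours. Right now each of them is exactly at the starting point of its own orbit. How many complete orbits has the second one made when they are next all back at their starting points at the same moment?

29 orbits

They are all back at their starting positions together after one LCM of the periods.
696 = 2^3 × 3 × 29
504 = 2^3 × 3^2 × 7
LCM(696, 504) = 2^3 × 3^2 × 7 × 29 = 14616.
Orbits for period 504: 14616 / 504 = 29.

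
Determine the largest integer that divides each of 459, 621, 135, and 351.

27

459 = 3^3 × 17
621 = 3^3 × 23
135 = 3^3 × 5
351 = 3^3 × 13
gcd(459, 621, 135, 351) = 3^3 = 27.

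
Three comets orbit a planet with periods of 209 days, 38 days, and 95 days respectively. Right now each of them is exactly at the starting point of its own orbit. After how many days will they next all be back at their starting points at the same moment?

We need the least common multiple of the intervals.
209 = 11 × 19
38 = 2 × 19
95 = 5 × 19
LCM(209, 38, 95) = 2 × 5 × 11 × 19 = 2090.

2090 days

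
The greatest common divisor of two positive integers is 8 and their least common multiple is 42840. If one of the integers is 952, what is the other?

360

For two integers, gcd × lcm = product, so the other is (8 × 42840) / 952 = 342720 / 952 = 360.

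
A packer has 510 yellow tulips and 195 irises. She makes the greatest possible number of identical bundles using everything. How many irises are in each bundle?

13

Number of bundles = gcd(510, 195).
510 = 2 × 3 × 5 × 17
195 = 3 × 5 × 13
gcd(510, 195) = 3 × 5 = 15.
irises per bundle = 195 / 15 = 13.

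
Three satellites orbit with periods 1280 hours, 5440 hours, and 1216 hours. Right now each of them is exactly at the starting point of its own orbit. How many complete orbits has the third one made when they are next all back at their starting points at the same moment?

340 orbits

They are all back at their starting positions together after one LCM of the periods.
1280 = 2^8 × 5
5440 = 2^6 × 5 × 17
1216 = 2^6 × 19
LCM(1280, 5440, 1216) = 2^8 × 5 × 17 × 19 = 413440.
Orbits for period 1216: 413440 / 1216 = 340.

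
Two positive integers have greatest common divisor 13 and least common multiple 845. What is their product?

For any two positive integers, gcd × lcm = product = 13 × 845 = 10985.

10985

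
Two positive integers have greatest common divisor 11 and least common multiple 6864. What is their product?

75504

For any two positive integers, gcd × lcm = product = 11 × 6864 = 75504.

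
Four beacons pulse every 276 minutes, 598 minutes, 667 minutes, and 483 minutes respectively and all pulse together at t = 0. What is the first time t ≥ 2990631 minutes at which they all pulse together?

3641820 minutes

Joint pulses occur at multiples of LCM(276, 598, 667, 483).
276 = 2^2 × 3 × 23
598 = 2 × 13 × 23
667 = 23 × 29
483 = 3 × 7 × 23
LCM(276, 598, 667, 483) = 2^2 × 3 × 7 × 13 × 23 × 29 = 728364.
Smallest multiple of 728364 that is ≥ 2990631: ⌈2990631/728364⌉ × 728364 = 5 × 728364 = 3641820.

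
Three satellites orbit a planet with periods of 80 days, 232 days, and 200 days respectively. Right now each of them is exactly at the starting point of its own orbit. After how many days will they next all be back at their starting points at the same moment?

We need the least common multiple of the intervals.
80 = 2^4 × 5
232 = 2^3 × 29
200 = 2^3 × 5^2
LCM(80, 232, 200) = 2^4 × 5^2 × 29 = 11600.

11600 days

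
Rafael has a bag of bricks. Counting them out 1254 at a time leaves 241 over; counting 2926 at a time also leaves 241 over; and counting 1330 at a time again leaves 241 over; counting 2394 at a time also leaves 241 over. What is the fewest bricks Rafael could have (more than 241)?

131911

N − 241 must be a common multiple of 1254, 2926, 1330, and 2394.
1254 = 2 × 3 × 11 × 19
2926 = 2 × 7 × 11 × 19
1330 = 2 × 5 × 7 × 19
2394 = 2 × 3^2 × 7 × 19
LCM(1254, 2926, 1330, 2394) = 2 × 3^2 × 5 × 7 × 11 × 19 = 131670.
Smallest N > 241 is LCM + 241 = 131670 + 241 = 131911.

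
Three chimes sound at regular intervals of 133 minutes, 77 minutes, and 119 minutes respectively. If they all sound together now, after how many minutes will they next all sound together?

24871 minutes

The first simultaneous occurrence is after LCM of the individual periods.
133 = 7 × 19
77 = 7 × 11
119 = 7 × 17
LCM(133, 77, 119) = 7 × 11 × 17 × 19 = 24871.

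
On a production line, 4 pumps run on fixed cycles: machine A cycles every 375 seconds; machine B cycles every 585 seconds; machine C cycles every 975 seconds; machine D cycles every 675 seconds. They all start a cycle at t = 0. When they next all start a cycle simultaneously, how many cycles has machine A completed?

117 cycles

All finish a whole number of cycles simultaneously at t = LCM of the periods.
375 = 3 × 5^3
585 = 3^2 × 5 × 13
975 = 3 × 5^2 × 13
675 = 3^3 × 5^2
LCM(375, 585, 975, 675) = 3^3 × 5^3 × 13 = 43875.
Cycles for period 375: 43875 / 375 = 117.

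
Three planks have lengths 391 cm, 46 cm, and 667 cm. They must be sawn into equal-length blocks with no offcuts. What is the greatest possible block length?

23 cm

This is the greatest common divisor of 391, 46, and 667.
391 = 17 × 23
46 = 2 × 23
667 = 23 × 29
gcd(391, 46, 667) = 23.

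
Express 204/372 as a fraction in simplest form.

204 = 2^2 × 3 × 17
372 = 2^2 × 3 × 31
gcd(204, 372) = 2^2 × 3 = 12.
Divide numerator and denominator by 12: 204/372 = 17/31.

17/31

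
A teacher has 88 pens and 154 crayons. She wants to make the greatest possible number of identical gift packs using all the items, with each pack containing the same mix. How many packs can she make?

22 packs

The pack count must divide each quantity, so the greatest is gcd(88, 154).
88 = 2^3 × 11
154 = 2 × 7 × 11
gcd(88, 154) = 2 × 11 = 22.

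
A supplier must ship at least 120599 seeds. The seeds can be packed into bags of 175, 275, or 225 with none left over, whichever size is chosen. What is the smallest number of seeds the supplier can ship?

The number of seeds must be a common multiple of 175, 275, and 225, so a multiple of their LCM.
175 = 5^2 × 7
275 = 5^2 × 11
225 = 3^2 × 5^2
LCM(175, 275, 225) = 3^2 × 5^2 × 7 × 11 = 17325.
Smallest multiple of 17325 that is ≥ 120599: ⌈120599/17325⌉ × 17325 = 7 × 17325 = 121275.

121275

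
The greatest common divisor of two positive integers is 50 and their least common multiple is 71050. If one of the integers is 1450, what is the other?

2450

For two integers, gcd × lcm = product, so the other is (50 × 71050) / 1450 = 3552500 / 1450 = 2450.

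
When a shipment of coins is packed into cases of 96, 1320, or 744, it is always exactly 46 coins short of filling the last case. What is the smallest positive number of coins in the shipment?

163634

Being 46 short of a full case of size k means N ≡ −46 (mod k), i.e. N + 46 is a multiple of each size.
96 = 2^5 × 3
1320 = 2^3 × 3 × 5 × 11
744 = 2^3 × 3 × 31
LCM(96, 1320, 744) = 2^5 × 3 × 5 × 11 × 31 = 163680.
Smallest positive N is 163680 − 46 = 163634.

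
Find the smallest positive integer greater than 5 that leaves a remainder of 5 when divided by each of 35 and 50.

355

N − 5 must be a common multiple of 35 and 50.
35 = 5 × 7
50 = 2 × 5^2
LCM(35, 50) = 2 × 5^2 × 7 = 350.
Smallest N > 5 is LCM + 5 = 350 + 5 = 355.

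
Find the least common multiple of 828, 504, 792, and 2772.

828 = 2^2 × 3^2 × 23
504 = 2^3 × 3^2 × 7
792 = 2^3 × 3^2 × 11
2772 = 2^2 × 3^2 × 7 × 11
LCM(828, 504, 792, 2772) = 2^3 × 3^2 × 7 × 11 × 23 = 127512.

127512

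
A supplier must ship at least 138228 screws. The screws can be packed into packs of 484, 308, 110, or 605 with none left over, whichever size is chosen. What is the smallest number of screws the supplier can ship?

The number of screws must be a common multiple of 484, 308, 110, and 605, so a multiple of their LCM.
484 = 2^2 × 11^2
308 = 2^2 × 7 × 11
110 = 2 × 5 × 11
605 = 5 × 11^2
LCM(484, 308, 110, 605) = 2^2 × 5 × 7 × 11^2 = 16940.
Smallest multiple of 16940 that is ≥ 138228: ⌈138228/16940⌉ × 16940 = 9 × 16940 = 152460.

152460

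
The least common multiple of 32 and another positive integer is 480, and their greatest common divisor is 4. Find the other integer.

60

gcd × lcm = product of the two integers, so the other integer is (4 × 480) / 32 = 60.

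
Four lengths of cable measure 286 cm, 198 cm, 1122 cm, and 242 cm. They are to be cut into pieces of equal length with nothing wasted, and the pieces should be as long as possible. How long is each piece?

22 cm

Each piece length must divide every original length, so the longest possible is gcd(286, 198, 1122, 242).
286 = 2 × 11 × 13
198 = 2 × 3^2 × 11
1122 = 2 × 3 × 11 × 17
242 = 2 × 11^2
gcd(286, 198, 1122, 242) = 2 × 11 = 22.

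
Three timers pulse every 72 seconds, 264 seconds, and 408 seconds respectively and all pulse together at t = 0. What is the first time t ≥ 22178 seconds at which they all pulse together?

Joint pulses occur at multiples of LCM(72, 264, 408).
72 = 2^3 × 3^2
264 = 2^3 × 3 × 11
408 = 2^3 × 3 × 17
LCM(72, 264, 408) = 2^3 × 3^2 × 11 × 17 = 13464.
Smallest multiple of 13464 that is ≥ 22178: ⌈22178/13464⌉ × 13464 = 2 × 13464 = 26928.

26928 seconds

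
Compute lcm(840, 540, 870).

219240

840 = 2^3 × 3 × 5 × 7
540 = 2^2 × 3^3 × 5
870 = 2 × 3 × 5 × 29
LCM(840, 540, 870) = 2^3 × 3^3 × 5 × 7 × 29 = 219240.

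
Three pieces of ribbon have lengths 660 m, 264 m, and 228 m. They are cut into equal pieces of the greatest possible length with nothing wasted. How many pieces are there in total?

96

Piece length = gcd(660, 264, 228).
660 = 2^2 × 3 × 5 × 11
264 = 2^3 × 3 × 11
228 = 2^2 × 3 × 19
gcd(660, 264, 228) = 2^2 × 3 = 12.
Total pieces = 660/12 + 264/12 + 228/12 = 55 + 22 + 19 = 96.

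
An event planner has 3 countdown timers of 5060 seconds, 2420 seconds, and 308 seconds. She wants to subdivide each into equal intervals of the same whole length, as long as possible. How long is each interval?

44 seconds

The interval must divide each timer length; the longest such is the gcd.
5060 = 2^2 × 5 × 11 × 23
2420 = 2^2 × 5 × 11^2
308 = 2^2 × 7 × 11
gcd(5060, 2420, 308) = 2^2 × 11 = 44.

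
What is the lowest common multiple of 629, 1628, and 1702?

636548

629 = 17 × 37
1628 = 2^2 × 11 × 37
1702 = 2 × 23 × 37
LCM(629, 1628, 1702) = 2^2 × 11 × 17 × 23 × 37 = 636548.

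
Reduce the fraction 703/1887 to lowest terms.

19/51

703 = 19 × 37
1887 = 3 × 17 × 37
gcd(703, 1887) = 37.
Divide numerator and denominator by 37: 703/1887 = 19/51.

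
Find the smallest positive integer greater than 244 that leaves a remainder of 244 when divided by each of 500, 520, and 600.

N − 244 must be a common multiple of 500, 520, and 600.
500 = 2^2 × 5^3
520 = 2^3 × 5 × 13
600 = 2^3 × 3 × 5^2
LCM(500, 520, 600) = 2^3 × 3 × 5^3 × 13 = 39000.
Smallest N > 244 is LCM + 244 = 39000 + 244 = 39244.

39244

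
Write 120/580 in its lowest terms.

120 = 2^3 × 3 × 5
580 = 2^2 × 5 × 29
gcd(120, 580) = 2^2 × 5 = 20.
Divide numerator and denominator by 20: 120/580 = 6/29.

6/29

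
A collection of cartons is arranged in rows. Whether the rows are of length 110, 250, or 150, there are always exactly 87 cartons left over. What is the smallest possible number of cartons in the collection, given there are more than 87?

8337

N − 87 must be a common multiple of 110, 250, and 150.
110 = 2 × 5 × 11
250 = 2 × 5^3
150 = 2 × 3 × 5^2
LCM(110, 250, 150) = 2 × 3 × 5^3 × 11 = 8250.
Smallest N > 87 is LCM + 87 = 8250 + 87 = 8337.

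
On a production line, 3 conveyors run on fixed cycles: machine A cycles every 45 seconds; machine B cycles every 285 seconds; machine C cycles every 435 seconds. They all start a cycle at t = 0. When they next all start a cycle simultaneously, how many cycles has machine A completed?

All finish a whole number of cycles simultaneously at t = LCM of the periods.
45 = 3^2 × 5
285 = 3 × 5 × 19
435 = 3 × 5 × 29
LCM(45, 285, 435) = 3^2 × 5 × 19 × 29 = 24795.
Cycles for period 45: 24795 / 45 = 551.

551 cycles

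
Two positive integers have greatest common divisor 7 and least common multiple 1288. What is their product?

9016

For any two positive integers, gcd × lcm = product = 7 × 1288 = 9016.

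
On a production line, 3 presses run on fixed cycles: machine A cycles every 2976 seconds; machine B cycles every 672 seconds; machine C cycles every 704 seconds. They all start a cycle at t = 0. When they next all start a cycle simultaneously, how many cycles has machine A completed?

The first common completion time is the LCM of the periods.
2976 = 2^5 × 3 × 31
672 = 2^5 × 3 × 7
704 = 2^6 × 11
LCM(2976, 672, 704) = 2^6 × 3 × 7 × 11 × 31 = 458304.
Cycles for period 2976: 458304 / 2976 = 154.

154 cycles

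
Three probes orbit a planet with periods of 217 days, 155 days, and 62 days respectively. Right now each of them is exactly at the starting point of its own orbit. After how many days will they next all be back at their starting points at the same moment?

2170 days

They coincide at every common multiple of the periods; the first is the LCM.
217 = 7 × 31
155 = 5 × 31
62 = 2 × 31
LCM(217, 155, 62) = 2 × 5 × 7 × 31 = 2170.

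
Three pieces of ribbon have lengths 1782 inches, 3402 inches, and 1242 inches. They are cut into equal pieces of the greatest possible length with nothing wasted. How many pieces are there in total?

Piece length = gcd(1782, 3402, 1242).
1782 = 2 × 3^4 × 11
3402 = 2 × 3^5 × 7
1242 = 2 × 3^3 × 23
gcd(1782, 3402, 1242) = 2 × 3^3 = 54.
Total pieces = 1782/54 + 3402/54 + 1242/54 = 33 + 63 + 23 = 119.

119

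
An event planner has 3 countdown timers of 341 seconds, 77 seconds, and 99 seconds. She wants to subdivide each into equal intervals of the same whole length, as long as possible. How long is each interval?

The interval must divide each timer length; the longest such is the gcd.
341 = 11 × 31
77 = 7 × 11
99 = 3^2 × 11
gcd(341, 77, 99) = 11.

11 seconds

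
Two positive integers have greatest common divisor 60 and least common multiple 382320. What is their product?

22939200

For any two positive integers, gcd × lcm = product = 60 × 382320 = 22939200.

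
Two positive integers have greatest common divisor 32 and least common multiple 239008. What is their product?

For any two positive integers, gcd × lcm = product = 32 × 239008 = 7648256.

7648256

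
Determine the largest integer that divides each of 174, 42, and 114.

6

174 = 2 × 3 × 29
42 = 2 × 3 × 7
114 = 2 × 3 × 19
gcd(174, 42, 114) = 2 × 3 = 6.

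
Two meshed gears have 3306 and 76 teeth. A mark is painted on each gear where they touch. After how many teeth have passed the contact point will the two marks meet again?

The first simultaneous occurrence is after LCM of the individual periods.
3306 = 2 × 3 × 19 × 29
76 = 2^2 × 19
LCM(3306, 76) = 2^2 × 3 × 19 × 29 = 6612.

6612 teeth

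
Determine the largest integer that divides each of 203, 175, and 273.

203 = 7 × 29
175 = 5^2 × 7
273 = 3 × 7 × 13
gcd(203, 175, 273) = 7.

7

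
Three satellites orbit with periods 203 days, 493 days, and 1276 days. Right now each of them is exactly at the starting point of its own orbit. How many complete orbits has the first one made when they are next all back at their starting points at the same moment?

They are all back at their starting positions together after one LCM of the periods.
203 = 7 × 29
493 = 17 × 29
1276 = 2^2 × 11 × 29
LCM(203, 493, 1276) = 2^2 × 7 × 11 × 17 × 29 = 151844.
Orbits for period 203: 151844 / 203 = 748.

748 orbits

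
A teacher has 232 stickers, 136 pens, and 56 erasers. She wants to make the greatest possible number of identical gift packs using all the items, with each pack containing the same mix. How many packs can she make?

8 packs

The pack count must divide each quantity, so the greatest is gcd(232, 136, 56).
232 = 2^3 × 29
136 = 2^3 × 17
56 = 2^3 × 7
gcd(232, 136, 56) = 2^3 = 8.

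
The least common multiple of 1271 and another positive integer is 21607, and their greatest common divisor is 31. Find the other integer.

gcd × lcm = product of the two integers, so the other integer is (31 × 21607) / 1271 = 527.

527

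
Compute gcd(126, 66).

6

126 = 2 × 3^2 × 7
66 = 2 × 3 × 11
gcd(126, 66) = 2 × 3 = 6.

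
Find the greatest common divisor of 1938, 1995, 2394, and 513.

57

1938 = 2 × 3 × 17 × 19
1995 = 3 × 5 × 7 × 19
2394 = 2 × 3^2 × 7 × 19
513 = 3^3 × 19
gcd(1938, 1995, 2394, 513) = 3 × 19 = 57.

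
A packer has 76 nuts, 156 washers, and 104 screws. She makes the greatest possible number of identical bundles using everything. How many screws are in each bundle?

Number of bundles = gcd(76, 156, 104).
76 = 2^2 × 19
156 = 2^2 × 3 × 13
104 = 2^3 × 13
gcd(76, 156, 104) = 2^2 = 4.
screws per bundle = 104 / 4 = 26.

26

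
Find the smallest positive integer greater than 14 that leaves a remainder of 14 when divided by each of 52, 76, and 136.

N − 14 must be a common multiple of 52, 76, and 136.
52 = 2^2 × 13
76 = 2^2 × 19
136 = 2^3 × 17
LCM(52, 76, 136) = 2^3 × 13 × 17 × 19 = 33592.
Smallest N > 14 is LCM + 14 = 33592 + 14 = 33606.

33606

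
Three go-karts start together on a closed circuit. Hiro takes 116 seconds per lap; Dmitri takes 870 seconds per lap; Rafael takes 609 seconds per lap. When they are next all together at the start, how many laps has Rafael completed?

20 laps

They are all back at their starting positions together after one LCM of the periods.
116 = 2^2 × 29
870 = 2 × 3 × 5 × 29
609 = 3 × 7 × 29
LCM(116, 870, 609) = 2^2 × 3 × 5 × 7 × 29 = 12180.
Laps for period 609: 12180 / 609 = 20.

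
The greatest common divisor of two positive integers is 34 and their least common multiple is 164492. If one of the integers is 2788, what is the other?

2006

For two integers, gcd × lcm = product, so the other is (34 × 164492) / 2788 = 5592728 / 2788 = 2006.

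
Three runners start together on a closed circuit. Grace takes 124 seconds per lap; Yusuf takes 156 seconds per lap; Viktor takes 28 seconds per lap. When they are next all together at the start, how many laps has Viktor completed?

They are all back at their starting positions together after one LCM of the periods.
124 = 2^2 × 31
156 = 2^2 × 3 × 13
28 = 2^2 × 7
LCM(124, 156, 28) = 2^2 × 3 × 7 × 13 × 31 = 33852.
Laps for period 28: 33852 / 28 = 1209.

1209 laps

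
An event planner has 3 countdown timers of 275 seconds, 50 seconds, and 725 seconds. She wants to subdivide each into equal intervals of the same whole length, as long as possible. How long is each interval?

The interval must divide each timer length; the longest such is the gcd.
275 = 5^2 × 11
50 = 2 × 5^2
725 = 5^2 × 29
gcd(275, 50, 725) = 5^2 = 25.

25 seconds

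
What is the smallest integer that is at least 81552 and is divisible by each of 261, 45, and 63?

82215

The integer must be a common multiple of 261, 45, and 63, so a multiple of their LCM.
261 = 3^2 × 29
45 = 3^2 × 5
63 = 3^2 × 7
LCM(261, 45, 63) = 3^2 × 5 × 7 × 29 = 9135.
Smallest multiple of 9135 that is ≥ 81552: ⌈81552/9135⌉ × 9135 = 9 × 9135 = 82215.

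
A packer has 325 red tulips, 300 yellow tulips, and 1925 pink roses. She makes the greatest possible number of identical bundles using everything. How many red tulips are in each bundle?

13

Number of bundles = gcd(325, 300, 1925).
325 = 5^2 × 13
300 = 2^2 × 3 × 5^2
1925 = 5^2 × 7 × 11
gcd(325, 300, 1925) = 5^2 = 25.
red tulips per bundle = 325 / 25 = 13.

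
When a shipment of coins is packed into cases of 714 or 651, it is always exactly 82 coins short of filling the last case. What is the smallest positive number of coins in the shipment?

22052

Being 82 short of a full case of size k means N ≡ −82 (mod k), i.e. N + 82 is a multiple of each size.
714 = 2 × 3 × 7 × 17
651 = 3 × 7 × 31
LCM(714, 651) = 2 × 3 × 7 × 17 × 31 = 22134.
Smallest positive N is 22134 − 82 = 22052.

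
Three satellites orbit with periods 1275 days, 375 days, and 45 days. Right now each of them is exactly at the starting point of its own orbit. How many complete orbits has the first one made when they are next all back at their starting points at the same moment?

15 orbits

They are all back at their starting positions together after one LCM of the periods.
1275 = 3 × 5^2 × 17
375 = 3 × 5^3
45 = 3^2 × 5
LCM(1275, 375, 45) = 3^2 × 5^3 × 17 = 19125.
Orbits for period 1275: 19125 / 1275 = 15.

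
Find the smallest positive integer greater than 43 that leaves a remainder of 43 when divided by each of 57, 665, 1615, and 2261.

33958

N − 43 must be a common multiple of 57, 665, 1615, and 2261.
57 = 3 × 19
665 = 5 × 7 × 19
1615 = 5 × 17 × 19
2261 = 7 × 17 × 19
LCM(57, 665, 1615, 2261) = 3 × 5 × 7 × 17 × 19 = 33915.
Smallest N > 43 is LCM + 43 = 33915 + 43 = 33958.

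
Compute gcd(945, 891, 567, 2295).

27

945 = 3^3 × 5 × 7
891 = 3^4 × 11
567 = 3^4 × 7
2295 = 3^3 × 5 × 17
gcd(945, 891, 567, 2295) = 3^3 = 27.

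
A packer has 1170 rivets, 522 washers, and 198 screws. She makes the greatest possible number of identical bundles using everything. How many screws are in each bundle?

11

Number of bundles = gcd(1170, 522, 198).
1170 = 2 × 3^2 × 5 × 13
522 = 2 × 3^2 × 29
198 = 2 × 3^2 × 11
gcd(1170, 522, 198) = 2 × 3^2 = 18.
screws per bundle = 198 / 18 = 11.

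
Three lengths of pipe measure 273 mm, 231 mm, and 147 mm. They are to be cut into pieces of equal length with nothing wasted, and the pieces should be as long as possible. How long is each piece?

21 mm

Each piece length must divide every original length, so the longest possible is gcd(273, 231, 147).
273 = 3 × 7 × 13
231 = 3 × 7 × 11
147 = 3 × 7^2
gcd(273, 231, 147) = 3 × 7 = 21.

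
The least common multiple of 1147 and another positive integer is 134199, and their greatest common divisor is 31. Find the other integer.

3627

gcd × lcm = product of the two integers, so the other integer is (31 × 134199) / 1147 = 3627.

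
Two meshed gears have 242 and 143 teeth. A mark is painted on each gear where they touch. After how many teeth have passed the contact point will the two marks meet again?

3146 teeth

We need the least common multiple of the intervals.
242 = 2 × 11^2
143 = 11 × 13
LCM(242, 143) = 2 × 11^2 × 13 = 3146.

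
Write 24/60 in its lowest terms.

2/5

24 = 2^3 × 3
60 = 2^2 × 3 × 5
gcd(24, 60) = 2^2 × 3 = 12.
Divide numerator and denominator by 12: 24/60 = 2/5.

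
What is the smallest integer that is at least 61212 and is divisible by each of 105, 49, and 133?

The integer must be a common multiple of 105, 49, and 133, so a multiple of their LCM.
105 = 3 × 5 × 7
49 = 7^2
133 = 7 × 19
LCM(105, 49, 133) = 3 × 5 × 7^2 × 19 = 13965.
Smallest multiple of 13965 that is ≥ 61212: ⌈61212/13965⌉ × 13965 = 5 × 13965 = 69825.

69825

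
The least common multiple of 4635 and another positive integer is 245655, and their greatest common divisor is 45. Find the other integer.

gcd × lcm = product of the two integers, so the other integer is (45 × 245655) / 4635 = 2385.

2385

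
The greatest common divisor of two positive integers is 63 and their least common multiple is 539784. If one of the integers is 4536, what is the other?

7497

For two integers, gcd × lcm = product, so the other is (63 × 539784) / 4536 = 34006392 / 4536 = 7497.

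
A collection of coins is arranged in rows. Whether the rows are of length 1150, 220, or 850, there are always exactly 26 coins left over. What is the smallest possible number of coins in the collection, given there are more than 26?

N − 26 must be a common multiple of 1150, 220, and 850.
1150 = 2 × 5^2 × 23
220 = 2^2 × 5 × 11
850 = 2 × 5^2 × 17
LCM(1150, 220, 850) = 2^2 × 5^2 × 11 × 17 × 23 = 430100.
Smallest N > 26 is LCM + 26 = 430100 + 26 = 430126.

430126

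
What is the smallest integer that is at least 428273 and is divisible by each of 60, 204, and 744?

The integer must be a common multiple of 60, 204, and 744, so a multiple of their LCM.
60 = 2^2 × 3 × 5
204 = 2^2 × 3 × 17
744 = 2^3 × 3 × 31
LCM(60, 204, 744) = 2^3 × 3 × 5 × 17 × 31 = 63240.
Smallest multiple of 63240 that is ≥ 428273: ⌈428273/63240⌉ × 63240 = 7 × 63240 = 442680.

442680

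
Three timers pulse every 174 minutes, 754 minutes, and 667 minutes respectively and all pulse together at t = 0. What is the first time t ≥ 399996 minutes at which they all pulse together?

Joint pulses occur at multiples of LCM(174, 754, 667).
174 = 2 × 3 × 29
754 = 2 × 13 × 29
667 = 23 × 29
LCM(174, 754, 667) = 2 × 3 × 13 × 23 × 29 = 52026.
Smallest multiple of 52026 that is ≥ 399996: ⌈399996/52026⌉ × 52026 = 8 × 52026 = 416208.

416208 minutes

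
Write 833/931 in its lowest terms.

17/19

833 = 7^2 × 17
931 = 7^2 × 19
gcd(833, 931) = 7^2 = 49.
Divide numerator and denominator by 49: 833/931 = 17/19.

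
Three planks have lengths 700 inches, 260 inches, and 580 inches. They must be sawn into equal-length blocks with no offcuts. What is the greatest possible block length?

The block length must divide every plank, so the greatest is gcd(700, 260, 580).
700 = 2^2 × 5^2 × 7
260 = 2^2 × 5 × 13
580 = 2^2 × 5 × 29
gcd(700, 260, 580) = 2^2 × 5 = 20.

20 inches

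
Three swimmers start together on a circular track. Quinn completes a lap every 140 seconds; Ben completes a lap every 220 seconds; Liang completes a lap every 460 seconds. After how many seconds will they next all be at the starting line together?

We need the least common multiple of the intervals.
140 = 2^2 × 5 × 7
220 = 2^2 × 5 × 11
460 = 2^2 × 5 × 23
LCM(140, 220, 460) = 2^2 × 5 × 7 × 11 × 23 = 35420.

35420 seconds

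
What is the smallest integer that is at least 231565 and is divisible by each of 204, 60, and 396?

235620

The integer must be a common multiple of 204, 60, and 396, so a multiple of their LCM.
204 = 2^2 × 3 × 17
60 = 2^2 × 3 × 5
396 = 2^2 × 3^2 × 11
LCM(204, 60, 396) = 2^2 × 3^2 × 5 × 11 × 17 = 33660.
Smallest multiple of 33660 that is ≥ 231565: ⌈231565/33660⌉ × 33660 = 7 × 33660 = 235620.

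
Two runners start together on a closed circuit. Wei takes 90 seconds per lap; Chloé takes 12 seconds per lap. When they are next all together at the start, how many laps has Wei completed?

All finish a whole number of cycles simultaneously at t = LCM of the periods.
90 = 2 × 3^2 × 5
12 = 2^2 × 3
LCM(90, 12) = 2^2 × 3^2 × 5 = 180.
Laps for period 90: 180 / 90 = 2.

2 laps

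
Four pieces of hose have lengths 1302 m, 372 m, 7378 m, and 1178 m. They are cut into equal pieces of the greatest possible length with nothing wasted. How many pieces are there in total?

165

Piece length = gcd(1302, 372, 7378, 1178).
1302 = 2 × 3 × 7 × 31
372 = 2^2 × 3 × 31
7378 = 2 × 7 × 17 × 31
1178 = 2 × 19 × 31
gcd(1302, 372, 7378, 1178) = 2 × 31 = 62.
Total pieces = 1302/62 + 372/62 + 7378/62 + 1178/62 = 21 + 6 + 119 + 19 = 165.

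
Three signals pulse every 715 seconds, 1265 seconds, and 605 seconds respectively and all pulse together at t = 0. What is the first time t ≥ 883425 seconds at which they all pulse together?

904475 seconds

Joint pulses occur at multiples of LCM(715, 1265, 605).
715 = 5 × 11 × 13
1265 = 5 × 11 × 23
605 = 5 × 11^2
LCM(715, 1265, 605) = 5 × 11^2 × 13 × 23 = 180895.
Smallest multiple of 180895 that is ≥ 883425: ⌈883425/180895⌉ × 180895 = 5 × 180895 = 904475.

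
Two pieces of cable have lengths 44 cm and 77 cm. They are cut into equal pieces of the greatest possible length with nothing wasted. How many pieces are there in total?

11

Piece length = gcd(44, 77).
44 = 2^2 × 11
77 = 7 × 11
gcd(44, 77) = 11.
Total pieces = 44/11 + 77/11 = 4 + 7 = 11.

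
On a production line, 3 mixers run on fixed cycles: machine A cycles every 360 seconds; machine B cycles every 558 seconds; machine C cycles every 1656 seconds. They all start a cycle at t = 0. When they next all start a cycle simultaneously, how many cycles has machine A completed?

They are all back at their starting positions together after one LCM of the periods.
360 = 2^3 × 3^2 × 5
558 = 2 × 3^2 × 31
1656 = 2^3 × 3^2 × 23
LCM(360, 558, 1656) = 2^3 × 3^2 × 5 × 23 × 31 = 256680.
Cycles for period 360: 256680 / 360 = 713.

713 cycles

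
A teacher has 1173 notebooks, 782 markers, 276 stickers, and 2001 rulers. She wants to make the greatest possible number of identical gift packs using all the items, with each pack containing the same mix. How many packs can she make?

23 packs

The pack count must divide each quantity, so the greatest is gcd(1173, 782, 276, 2001).
1173 = 3 × 17 × 23
782 = 2 × 17 × 23
276 = 2^2 × 3 × 23
2001 = 3 × 23 × 29
gcd(1173, 782, 276, 2001) = 23.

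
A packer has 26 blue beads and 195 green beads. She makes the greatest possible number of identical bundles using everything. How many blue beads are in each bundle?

2

Number of bundles = gcd(26, 195).
26 = 2 × 13
195 = 3 × 5 × 13
gcd(26, 195) = 13.
blue beads per bundle = 26 / 13 = 2.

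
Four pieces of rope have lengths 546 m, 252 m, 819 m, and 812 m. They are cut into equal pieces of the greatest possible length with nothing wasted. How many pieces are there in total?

347

Piece length = gcd(546, 252, 819, 812).
546 = 2 × 3 × 7 × 13
252 = 2^2 × 3^2 × 7
819 = 3^2 × 7 × 13
812 = 2^2 × 7 × 29
gcd(546, 252, 819, 812) = 7.
Total pieces = 546/7 + 252/7 + 819/7 + 812/7 = 78 + 36 + 117 + 116 = 347.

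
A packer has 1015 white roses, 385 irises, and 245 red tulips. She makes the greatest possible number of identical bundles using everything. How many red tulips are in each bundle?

7

Number of bundles = gcd(1015, 385, 245).
1015 = 5 × 7 × 29
385 = 5 × 7 × 11
245 = 5 × 7^2
gcd(1015, 385, 245) = 5 × 7 = 35.
red tulips per bundle = 245 / 35 = 7.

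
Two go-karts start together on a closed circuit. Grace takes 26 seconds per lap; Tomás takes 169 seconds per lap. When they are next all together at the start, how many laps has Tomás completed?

2 laps

They are all back at their starting positions together after one LCM of the periods.
26 = 2 × 13
169 = 13^2
LCM(26, 169) = 2 × 13^2 = 338.
Laps for period 169: 338 / 169 = 2.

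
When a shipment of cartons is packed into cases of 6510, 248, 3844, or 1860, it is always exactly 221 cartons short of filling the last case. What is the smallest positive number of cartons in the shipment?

Being 221 short of a full case of size k means N ≡ −221 (mod k), i.e. N + 221 is a multiple of each size.
6510 = 2 × 3 × 5 × 7 × 31
248 = 2^3 × 31
3844 = 2^2 × 31^2
1860 = 2^2 × 3 × 5 × 31
LCM(6510, 248, 3844, 1860) = 2^3 × 3 × 5 × 7 × 31^2 = 807240.
Smallest positive N is 807240 − 221 = 807019.

807019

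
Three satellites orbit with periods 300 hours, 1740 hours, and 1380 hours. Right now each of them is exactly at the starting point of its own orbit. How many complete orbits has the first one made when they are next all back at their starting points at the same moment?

667 orbits

The first common completion time is the LCM of the periods.
300 = 2^2 × 3 × 5^2
1740 = 2^2 × 3 × 5 × 29
1380 = 2^2 × 3 × 5 × 23
LCM(300, 1740, 1380) = 2^2 × 3 × 5^2 × 23 × 29 = 200100.
Orbits for period 300: 200100 / 300 = 667.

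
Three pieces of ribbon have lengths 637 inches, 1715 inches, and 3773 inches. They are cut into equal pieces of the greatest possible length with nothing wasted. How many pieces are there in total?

Piece length = gcd(637, 1715, 3773).
637 = 7^2 × 13
1715 = 5 × 7^3
3773 = 7^3 × 11
gcd(637, 1715, 3773) = 7^2 = 49.
Total pieces = 637/49 + 1715/49 + 3773/49 = 13 + 35 + 77 = 125.

125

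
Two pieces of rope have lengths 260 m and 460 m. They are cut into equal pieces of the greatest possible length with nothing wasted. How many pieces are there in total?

36

Piece length = gcd(260, 460).
260 = 2^2 × 5 × 13
460 = 2^2 × 5 × 23
gcd(260, 460) = 2^2 × 5 = 20.
Total pieces = 260/20 + 460/20 = 13 + 23 = 36.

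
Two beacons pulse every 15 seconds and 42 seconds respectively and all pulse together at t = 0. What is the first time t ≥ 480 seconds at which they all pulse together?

630 seconds

Joint pulses occur at multiples of LCM(15, 42).
15 = 3 × 5
42 = 2 × 3 × 7
LCM(15, 42) = 2 × 3 × 5 × 7 = 210.
Smallest multiple of 210 that is ≥ 480: ⌈480/210⌉ × 210 = 3 × 210 = 630.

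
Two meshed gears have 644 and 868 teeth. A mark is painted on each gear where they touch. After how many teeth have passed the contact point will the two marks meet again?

The first simultaneous occurrence is after LCM of the individual periods.
644 = 2^2 × 7 × 23
868 = 2^2 × 7 × 31
LCM(644, 868) = 2^2 × 7 × 23 × 31 = 19964.

19964 teeth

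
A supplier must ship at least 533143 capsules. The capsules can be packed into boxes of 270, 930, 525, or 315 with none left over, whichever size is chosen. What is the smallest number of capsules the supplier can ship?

585900

The number of capsules must be a common multiple of 270, 930, 525, and 315, so a multiple of their LCM.
270 = 2 × 3^3 × 5
930 = 2 × 3 × 5 × 31
525 = 3 × 5^2 × 7
315 = 3^2 × 5 × 7
LCM(270, 930, 525, 315) = 2 × 3^3 × 5^2 × 7 × 31 = 292950.
Smallest multiple of 292950 that is ≥ 533143: ⌈533143/292950⌉ × 292950 = 2 × 292950 = 585900.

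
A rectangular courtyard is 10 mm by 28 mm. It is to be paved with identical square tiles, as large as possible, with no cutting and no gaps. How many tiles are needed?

Tile side = gcd(10, 28).
10 = 2 × 5
28 = 2^2 × 7
gcd(10, 28) = 2.
Tiles: (10/2) × (28/2) = 5 × 14 = 70.

70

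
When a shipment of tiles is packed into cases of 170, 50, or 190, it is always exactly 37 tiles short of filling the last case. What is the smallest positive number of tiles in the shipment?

16113

Being 37 short of a full case of size k means N ≡ −37 (mod k), i.e. N + 37 is a multiple of each size.
170 = 2 × 5 × 17
50 = 2 × 5^2
190 = 2 × 5 × 19
LCM(170, 50, 190) = 2 × 5^2 × 17 × 19 = 16150.
Smallest positive N is 16150 − 37 = 16113.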